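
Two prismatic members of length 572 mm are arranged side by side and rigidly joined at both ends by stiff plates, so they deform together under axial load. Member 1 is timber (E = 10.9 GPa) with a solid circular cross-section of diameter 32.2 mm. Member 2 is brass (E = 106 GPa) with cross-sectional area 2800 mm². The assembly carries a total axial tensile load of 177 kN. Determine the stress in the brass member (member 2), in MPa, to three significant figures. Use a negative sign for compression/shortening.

A_1 = 814.3 mm².
Equal strain + equilibrium ⇒ each member carries load in proportion to AE: A₁E₁ = 8876000 N, A₂E₂ = 296800000 N, ΣAE = 305700000 N.
σ₂ = P·E₂/ΣAE = 177000·106000/305700000 = 61.38 MPa.

61.4 MPa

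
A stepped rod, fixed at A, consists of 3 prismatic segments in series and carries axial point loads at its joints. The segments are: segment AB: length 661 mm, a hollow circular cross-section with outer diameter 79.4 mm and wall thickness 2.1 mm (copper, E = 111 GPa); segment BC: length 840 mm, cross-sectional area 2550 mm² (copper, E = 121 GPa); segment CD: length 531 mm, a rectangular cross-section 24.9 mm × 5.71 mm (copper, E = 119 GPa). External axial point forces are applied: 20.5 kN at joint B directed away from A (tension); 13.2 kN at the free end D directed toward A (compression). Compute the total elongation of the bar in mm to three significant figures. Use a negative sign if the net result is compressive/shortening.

Internal axial forces (sectioning from the free end, tension +): N_CD = -13.2 kN, N_BC = -13.2 kN, N_AB = 7.3 kN.
A_AB = 510 mm².
A_CD = 142.2 mm².
δ_AB = 7300·661/(510·111000) = 0.08524 mm
δ_BC = -13200·840/(2550·121000) = -0.03594 mm
δ_CD = -13200·531/(142.2·119000) = -0.4143 mm
δ = Σδ_i = -0.365 mm.

-0.365 mm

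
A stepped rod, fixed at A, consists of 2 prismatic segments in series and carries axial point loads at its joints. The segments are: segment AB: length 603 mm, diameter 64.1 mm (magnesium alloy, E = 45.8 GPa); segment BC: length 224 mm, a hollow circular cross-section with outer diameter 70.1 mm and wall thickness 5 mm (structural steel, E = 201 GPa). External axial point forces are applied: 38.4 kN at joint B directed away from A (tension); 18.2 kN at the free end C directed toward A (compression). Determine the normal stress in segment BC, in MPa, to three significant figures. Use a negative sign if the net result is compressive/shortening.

-17.8 MPa

Internal axial forces (sectioning from the free end, tension +): N_BC = -18.2 kN, N_AB = 20.2 kN.
A_BC = 1023 mm².
σ_BC = N_BC/A_BC = -18200/1023 = -17.8 MPa.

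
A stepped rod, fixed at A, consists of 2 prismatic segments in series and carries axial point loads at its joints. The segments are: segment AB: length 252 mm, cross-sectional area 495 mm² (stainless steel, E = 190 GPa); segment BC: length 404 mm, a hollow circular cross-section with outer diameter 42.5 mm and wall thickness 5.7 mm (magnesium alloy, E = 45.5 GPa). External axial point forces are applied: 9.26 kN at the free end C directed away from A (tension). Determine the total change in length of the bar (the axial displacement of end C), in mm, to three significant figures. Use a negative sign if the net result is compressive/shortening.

Internal axial forces (sectioning from the free end, tension +): N_BC = 9.26 kN, N_AB = 9.26 kN.
A_BC = 659 mm².
δ_AB = 9260·252/(495·190000) = 0.02481 mm
δ_BC = 9260·404/(659·45500) = 0.1248 mm
δ = Σδ_i = 0.1496 mm.

0.150 mm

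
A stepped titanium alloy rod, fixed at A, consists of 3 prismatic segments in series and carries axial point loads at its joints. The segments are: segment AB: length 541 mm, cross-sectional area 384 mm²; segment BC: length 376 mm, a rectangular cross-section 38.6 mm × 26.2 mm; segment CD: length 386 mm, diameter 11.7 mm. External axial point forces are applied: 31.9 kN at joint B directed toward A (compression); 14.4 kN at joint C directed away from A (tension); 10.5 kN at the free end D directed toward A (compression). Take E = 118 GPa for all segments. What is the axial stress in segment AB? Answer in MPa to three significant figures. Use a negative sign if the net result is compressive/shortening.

-72.9 MPa

Internal axial forces (sectioning from the free end, tension +): N_CD = -10.5 kN, N_BC = 3.9 kN, N_AB = -28 kN.
σ_AB = N_AB/A_AB = -28000/384 = -72.92 MPa.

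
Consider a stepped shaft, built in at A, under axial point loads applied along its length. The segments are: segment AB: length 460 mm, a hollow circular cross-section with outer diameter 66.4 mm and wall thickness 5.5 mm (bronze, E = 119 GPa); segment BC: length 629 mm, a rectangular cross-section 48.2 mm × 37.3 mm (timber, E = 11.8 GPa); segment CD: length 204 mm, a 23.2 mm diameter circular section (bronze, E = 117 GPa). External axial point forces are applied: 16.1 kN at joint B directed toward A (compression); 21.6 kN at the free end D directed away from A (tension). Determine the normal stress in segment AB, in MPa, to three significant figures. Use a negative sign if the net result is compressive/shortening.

Internal axial forces (sectioning from the free end, tension +): N_CD = 21.6 kN, N_BC = 21.6 kN, N_AB = 5.5 kN.
A_AB = 1052 mm².
σ_AB = N_AB/A_AB = 5500/1052 = 5.227 MPa.

5.23 MPa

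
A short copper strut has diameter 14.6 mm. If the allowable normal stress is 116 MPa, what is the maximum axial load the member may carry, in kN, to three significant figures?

A = 167.4 mm².
P_max = σ_allow · A = 116 · 167.4 = 19420 N = 19.42 kN.

19.4 kN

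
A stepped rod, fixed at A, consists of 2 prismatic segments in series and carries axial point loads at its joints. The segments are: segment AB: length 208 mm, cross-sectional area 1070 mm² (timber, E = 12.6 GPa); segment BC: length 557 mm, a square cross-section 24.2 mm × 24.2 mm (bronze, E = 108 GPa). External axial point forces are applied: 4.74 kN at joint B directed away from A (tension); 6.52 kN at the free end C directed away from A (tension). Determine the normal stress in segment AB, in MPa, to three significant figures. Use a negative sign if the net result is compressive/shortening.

10.5 MPa

Internal axial forces (sectioning from the free end, tension +): N_BC = 6.52 kN, N_AB = 11.26 kN.
σ_AB = N_AB/A_AB = 11260/1070 = 10.52 MPa.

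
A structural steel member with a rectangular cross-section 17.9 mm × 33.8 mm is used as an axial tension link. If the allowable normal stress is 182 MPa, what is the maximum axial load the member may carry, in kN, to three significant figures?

A = 605 mm².
P_max = σ_allow · A = 182 · 605 = 110100 N = 110.1 kN.

110 kN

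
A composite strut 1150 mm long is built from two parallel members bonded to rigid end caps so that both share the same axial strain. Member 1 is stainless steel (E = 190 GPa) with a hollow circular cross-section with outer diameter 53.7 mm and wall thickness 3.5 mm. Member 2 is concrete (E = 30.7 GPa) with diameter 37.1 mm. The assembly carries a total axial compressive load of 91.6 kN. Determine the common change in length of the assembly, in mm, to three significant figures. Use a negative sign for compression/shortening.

A_1 = 552 mm².
A_2 = 1081 mm².
Equal strain + equilibrium ⇒ each member carries load in proportion to AE: A₁E₁ = 104900000 N, A₂E₂ = 33190000 N, ΣAE = 138100000 N.
δ = PL/ΣAE = -91600·1150/138100000 = -0.763 mm.

-0.763 mm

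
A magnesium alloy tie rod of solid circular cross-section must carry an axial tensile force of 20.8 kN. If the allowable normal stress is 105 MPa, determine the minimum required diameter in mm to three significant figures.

Required area A ≥ P/σ_allow = 20800/105 = 198.1 mm².
For a solid circular section, d ≥ √(4A/π) = 15.88 mm.

15.9 mm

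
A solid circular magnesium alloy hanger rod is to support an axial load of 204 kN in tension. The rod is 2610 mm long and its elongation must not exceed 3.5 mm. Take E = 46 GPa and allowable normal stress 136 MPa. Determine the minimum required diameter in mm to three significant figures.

64.9 mm

Required area A ≥ P/σ_allow = 204000/136 = 1500 mm².
For a solid circular section, d ≥ √(4A/π) = 43.7 mm.
Elongation limit: A ≥ PL/(Eδ_allow) = 204000·2610/(46000·3.5) = 3307 mm² ⇒ d ≥ 64.89 mm.
The elongation limit governs.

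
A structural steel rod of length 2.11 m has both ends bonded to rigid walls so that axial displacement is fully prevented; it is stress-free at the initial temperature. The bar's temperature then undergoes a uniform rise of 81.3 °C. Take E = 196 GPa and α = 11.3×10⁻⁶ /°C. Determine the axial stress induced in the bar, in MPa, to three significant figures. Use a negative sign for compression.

Free thermal expansion αLΔT = 11.3e-6 · 2110 · 81.3 = 1.938 mm.
The walls impose strain ε = −(1.938)/2110 = -9.1869e-04; σ = Eε = 196000 · -9.1869e-04 = -180.1 MPa.

-180 MPa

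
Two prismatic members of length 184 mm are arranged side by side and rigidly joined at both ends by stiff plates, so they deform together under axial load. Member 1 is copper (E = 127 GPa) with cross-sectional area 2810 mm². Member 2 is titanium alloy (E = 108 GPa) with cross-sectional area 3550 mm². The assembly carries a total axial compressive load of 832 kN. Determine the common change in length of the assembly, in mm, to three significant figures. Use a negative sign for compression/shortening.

-0.207 mm

Equal strain + equilibrium ⇒ each member carries load in proportion to AE: A₁E₁ = 356900000 N, A₂E₂ = 383400000 N, ΣAE = 740300000 N.
δ = PL/ΣAE = -832000·184/740300000 = -0.2068 mm.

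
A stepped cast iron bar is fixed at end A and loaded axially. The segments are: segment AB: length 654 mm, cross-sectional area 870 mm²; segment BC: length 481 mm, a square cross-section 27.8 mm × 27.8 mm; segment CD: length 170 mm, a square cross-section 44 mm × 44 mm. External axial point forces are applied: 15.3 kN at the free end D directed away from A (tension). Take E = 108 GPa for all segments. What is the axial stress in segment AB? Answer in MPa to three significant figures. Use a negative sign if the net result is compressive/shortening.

Internal axial forces (sectioning from the free end, tension +): N_CD = 15.3 kN, N_BC = 15.3 kN, N_AB = 15.3 kN.
σ_AB = N_AB/A_AB = 15300/870 = 17.59 MPa.

17.6 MPa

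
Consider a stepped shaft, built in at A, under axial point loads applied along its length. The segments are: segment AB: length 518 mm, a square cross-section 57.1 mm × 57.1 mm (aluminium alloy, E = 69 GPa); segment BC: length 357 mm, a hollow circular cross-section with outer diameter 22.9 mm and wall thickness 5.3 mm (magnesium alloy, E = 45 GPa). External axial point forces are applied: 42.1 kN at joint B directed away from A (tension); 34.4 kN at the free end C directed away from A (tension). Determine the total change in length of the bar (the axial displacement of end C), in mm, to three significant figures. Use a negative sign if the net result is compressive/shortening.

1.11 mm

Internal axial forces (sectioning from the free end, tension +): N_BC = 34.4 kN, N_AB = 76.5 kN.
A_AB = 3260 mm².
A_BC = 293 mm².
δ_AB = 76500·518/(3260·69000) = 0.1761 mm
δ_BC = 34400·357/(293·45000) = 0.9313 mm
δ = Σδ_i = 1.107 mm.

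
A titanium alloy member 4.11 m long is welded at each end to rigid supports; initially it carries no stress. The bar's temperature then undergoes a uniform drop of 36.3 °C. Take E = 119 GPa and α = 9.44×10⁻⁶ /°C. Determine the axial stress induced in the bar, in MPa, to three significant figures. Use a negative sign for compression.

40.8 MPa

Free thermal expansion αLΔT = 9.44e-6 · 4110 · -36.3 = -1.408 mm.
The walls impose strain ε = −(-1.408)/4110 = 3.4267e-04; σ = Eε = 119000 · 3.4267e-04 = 40.78 MPa.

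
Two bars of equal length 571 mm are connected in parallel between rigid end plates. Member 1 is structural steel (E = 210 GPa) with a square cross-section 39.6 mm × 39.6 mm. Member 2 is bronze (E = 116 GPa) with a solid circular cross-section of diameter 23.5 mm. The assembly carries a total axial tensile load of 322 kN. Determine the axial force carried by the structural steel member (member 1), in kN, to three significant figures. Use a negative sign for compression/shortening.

279 kN

A_1 = 1568 mm².
A_2 = 433.7 mm².
Equal strain + equilibrium ⇒ each member carries load in proportion to AE: A₁E₁ = 329300000 N, A₂E₂ = 50310000 N, ΣAE = 379600000 N.
F₁ = P·A₁E₁/ΣAE = 322000·329300000/379600000 = 279300 N.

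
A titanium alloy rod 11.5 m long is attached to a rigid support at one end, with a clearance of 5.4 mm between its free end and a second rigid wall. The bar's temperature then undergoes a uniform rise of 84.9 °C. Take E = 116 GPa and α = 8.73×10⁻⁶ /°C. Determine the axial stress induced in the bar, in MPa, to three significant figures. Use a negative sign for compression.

Free thermal expansion αLΔT = 8.73e-6 · 11500 · 84.9 = 8.524 mm.
The walls engage after the gap closes; constrained expansion = 8.524 − 5.4 = 3.124 mm.
The walls impose strain ε = −(3.124)/11500 = -2.7161e-04; σ = Eε = 116000 · -2.7161e-04 = -31.51 MPa.

-31.5 MPa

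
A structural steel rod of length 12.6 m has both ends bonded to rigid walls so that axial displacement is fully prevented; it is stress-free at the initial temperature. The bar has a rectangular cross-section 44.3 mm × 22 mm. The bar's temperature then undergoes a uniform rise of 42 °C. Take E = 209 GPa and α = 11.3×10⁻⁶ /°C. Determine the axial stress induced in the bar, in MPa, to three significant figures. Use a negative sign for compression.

-99.2 MPa

Free thermal expansion αLΔT = 11.3e-6 · 12600 · 42 = 5.98 mm.
The walls impose strain ε = −(5.98)/12600 = -4.7460e-04; σ = Eε = 209000 · -4.7460e-04 = -99.19 MPa.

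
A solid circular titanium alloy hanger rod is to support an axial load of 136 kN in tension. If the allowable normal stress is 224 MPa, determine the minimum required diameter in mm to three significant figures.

27.8 mm

Required area A ≥ P/σ_allow = 136000/224 = 607.1 mm².
For a solid circular section, d ≥ √(4A/π) = 27.8 mm.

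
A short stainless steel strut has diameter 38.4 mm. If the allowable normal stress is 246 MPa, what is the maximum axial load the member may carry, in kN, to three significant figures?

A = 1158 mm².
P_max = σ_allow · A = 246 · 1158 = 284900 N = 284.9 kN.

285 kN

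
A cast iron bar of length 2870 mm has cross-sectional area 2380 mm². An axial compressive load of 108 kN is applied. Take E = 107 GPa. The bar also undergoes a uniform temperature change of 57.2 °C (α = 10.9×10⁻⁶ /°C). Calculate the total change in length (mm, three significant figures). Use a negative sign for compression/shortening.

0.572 mm

δ_mech = NL/(AE) = -108000·2870/(2380·107000) = -1.217 mm.
δ_thermal = αLΔT = 10.9e-6·2870·57.2 = 1.789 mm.
δ = δ_mech + δ_thermal = 0.5722 mm.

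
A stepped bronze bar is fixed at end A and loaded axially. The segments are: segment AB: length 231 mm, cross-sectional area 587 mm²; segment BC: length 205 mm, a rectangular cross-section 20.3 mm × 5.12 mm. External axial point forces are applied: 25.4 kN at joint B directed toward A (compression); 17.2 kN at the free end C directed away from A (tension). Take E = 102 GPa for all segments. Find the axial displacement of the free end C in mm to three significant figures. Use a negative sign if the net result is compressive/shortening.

Internal axial forces (sectioning from the free end, tension +): N_BC = 17.2 kN, N_AB = -8.2 kN.
A_BC = 103.9 mm².
δ_AB = -8200·231/(587·102000) = -0.03164 mm
δ_BC = 17200·205/(103.9·102000) = 0.3326 mm
δ = Σδ_i = 0.301 mm.

0.301 mm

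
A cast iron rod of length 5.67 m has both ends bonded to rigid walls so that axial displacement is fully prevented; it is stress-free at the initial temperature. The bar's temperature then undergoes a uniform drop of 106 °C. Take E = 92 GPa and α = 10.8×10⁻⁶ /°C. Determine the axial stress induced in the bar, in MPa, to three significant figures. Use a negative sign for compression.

Free thermal expansion αLΔT = 10.8e-6 · 5670 · -106 = -6.491 mm.
The walls impose strain ε = −(-6.491)/5670 = 1.1448e-03; σ = Eε = 92000 · 1.1448e-03 = 105.3 MPa.

105 MPa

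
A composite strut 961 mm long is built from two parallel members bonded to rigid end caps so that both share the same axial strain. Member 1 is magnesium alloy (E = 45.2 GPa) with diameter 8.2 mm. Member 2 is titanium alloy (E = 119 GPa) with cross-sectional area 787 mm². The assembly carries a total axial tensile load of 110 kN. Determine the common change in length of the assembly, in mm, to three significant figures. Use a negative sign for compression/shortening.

A_1 = 52.81 mm².
Equal strain + equilibrium ⇒ each member carries load in proportion to AE: A₁E₁ = 2387000 N, A₂E₂ = 93650000 N, ΣAE = 96040000 N.
δ = PL/ΣAE = 110000·961/96040000 = 1.101 mm.

1.10 mm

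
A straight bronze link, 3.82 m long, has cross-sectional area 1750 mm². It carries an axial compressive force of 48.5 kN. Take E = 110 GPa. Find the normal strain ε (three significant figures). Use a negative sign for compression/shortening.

-2.52e-04

σ = N/A = -27.71 MPa; ε = σ/E = -27.71/110000 = -2.519e-04.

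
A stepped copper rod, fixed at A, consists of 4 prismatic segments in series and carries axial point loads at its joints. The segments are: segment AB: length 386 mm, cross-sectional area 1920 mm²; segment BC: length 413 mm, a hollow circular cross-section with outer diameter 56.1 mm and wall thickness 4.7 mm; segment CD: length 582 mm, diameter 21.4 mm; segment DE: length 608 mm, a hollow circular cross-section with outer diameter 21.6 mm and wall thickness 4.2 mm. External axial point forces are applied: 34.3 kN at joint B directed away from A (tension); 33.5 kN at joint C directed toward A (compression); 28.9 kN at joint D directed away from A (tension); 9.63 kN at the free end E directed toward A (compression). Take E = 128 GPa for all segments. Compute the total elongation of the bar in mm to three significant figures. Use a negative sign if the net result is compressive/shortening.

0.0154 mm

Internal axial forces (sectioning from the free end, tension +): N_DE = -9.63 kN, N_CD = 19.27 kN, N_BC = -14.23 kN, N_AB = 20.07 kN.
A_BC = 758.9 mm².
A_CD = 359.7 mm².
A_DE = 229.6 mm².
δ_AB = 20070·386/(1920·128000) = 0.03152 mm
δ_BC = -14230·413/(758.9·128000) = -0.0605 mm
δ_CD = 19270·582/(359.7·128000) = 0.2436 mm
δ_DE = -9630·608/(229.6·128000) = -0.1992 mm
δ = Σδ_i = 0.01539 mm.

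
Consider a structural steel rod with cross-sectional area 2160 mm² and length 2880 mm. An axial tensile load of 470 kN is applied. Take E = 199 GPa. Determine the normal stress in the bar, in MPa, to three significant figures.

218 MPa

σ = N/A = 470000/2160 = 217.6 MPa.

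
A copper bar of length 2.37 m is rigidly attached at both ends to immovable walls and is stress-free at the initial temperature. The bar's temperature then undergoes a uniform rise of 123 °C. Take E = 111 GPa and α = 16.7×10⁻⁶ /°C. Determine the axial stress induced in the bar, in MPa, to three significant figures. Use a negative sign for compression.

-228 MPa

Free thermal expansion αLΔT = 16.7e-6 · 2370 · 123 = 4.868 mm.
The walls impose strain ε = −(4.868)/2370 = -2.0541e-03; σ = Eε = 111000 · -2.0541e-03 = -228 MPa.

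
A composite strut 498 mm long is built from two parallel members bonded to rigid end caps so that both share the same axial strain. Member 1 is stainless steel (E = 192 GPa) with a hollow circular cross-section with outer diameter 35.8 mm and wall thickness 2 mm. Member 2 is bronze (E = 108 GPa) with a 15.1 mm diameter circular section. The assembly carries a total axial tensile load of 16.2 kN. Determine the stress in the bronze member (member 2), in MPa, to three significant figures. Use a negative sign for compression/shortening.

A_1 = 212.4 mm².
A_2 = 179.1 mm².
Equal strain + equilibrium ⇒ each member carries load in proportion to AE: A₁E₁ = 40780000 N, A₂E₂ = 19340000 N, ΣAE = 60120000 N.
σ₂ = P·E₂/ΣAE = 16200·108000/60120000 = 29.1 MPa.

29.1 MPa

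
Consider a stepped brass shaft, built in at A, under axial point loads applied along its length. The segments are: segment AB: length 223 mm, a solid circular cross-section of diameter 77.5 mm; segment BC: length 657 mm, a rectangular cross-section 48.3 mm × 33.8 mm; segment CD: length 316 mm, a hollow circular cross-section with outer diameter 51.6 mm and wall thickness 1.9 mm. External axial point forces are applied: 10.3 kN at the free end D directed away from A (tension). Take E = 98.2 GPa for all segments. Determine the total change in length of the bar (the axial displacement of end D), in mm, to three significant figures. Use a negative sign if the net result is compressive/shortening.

Internal axial forces (sectioning from the free end, tension +): N_CD = 10.3 kN, N_BC = 10.3 kN, N_AB = 10.3 kN.
A_AB = 4717 mm².
A_BC = 1633 mm².
A_CD = 296.7 mm².
δ_AB = 10300·223/(4717·98200) = 0.004958 mm
δ_BC = 10300·657/(1633·98200) = 0.04221 mm
δ_CD = 10300·316/(296.7·98200) = 0.1117 mm
δ = Σδ_i = 0.1589 mm.

0.159 mm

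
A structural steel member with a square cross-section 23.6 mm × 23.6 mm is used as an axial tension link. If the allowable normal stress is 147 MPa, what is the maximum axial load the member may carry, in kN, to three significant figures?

A = 557 mm².
P_max = σ_allow · A = 147 · 557 = 81870 N = 81.87 kN.

81.9 kN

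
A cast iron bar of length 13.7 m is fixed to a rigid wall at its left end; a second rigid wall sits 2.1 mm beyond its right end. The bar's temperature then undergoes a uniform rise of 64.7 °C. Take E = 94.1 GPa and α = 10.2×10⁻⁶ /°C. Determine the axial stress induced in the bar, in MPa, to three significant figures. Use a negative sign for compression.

-47.7 MPa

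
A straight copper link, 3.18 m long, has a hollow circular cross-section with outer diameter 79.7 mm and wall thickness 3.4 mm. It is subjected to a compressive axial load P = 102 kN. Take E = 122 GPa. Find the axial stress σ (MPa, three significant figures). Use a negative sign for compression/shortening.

A = 815 mm².
σ = N/A = -102000/815 = -125.2 MPa.

-125 MPa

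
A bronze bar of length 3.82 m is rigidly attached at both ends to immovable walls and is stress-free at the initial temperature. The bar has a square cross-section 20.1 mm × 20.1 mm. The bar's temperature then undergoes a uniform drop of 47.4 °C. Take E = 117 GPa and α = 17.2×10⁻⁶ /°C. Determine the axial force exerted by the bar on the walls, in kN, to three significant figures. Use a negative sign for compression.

Free thermal expansion αLΔT = 17.2e-6 · 3820 · -47.4 = -3.114 mm.
The walls impose strain ε = −(-3.114)/3820 = 8.1528e-04; σ = Eε = 117000 · 8.1528e-04 = 95.39 MPa.
Wall reaction R = σ·A = 95.39·404 = 38540 N = 38.54 kN.

38.5 kN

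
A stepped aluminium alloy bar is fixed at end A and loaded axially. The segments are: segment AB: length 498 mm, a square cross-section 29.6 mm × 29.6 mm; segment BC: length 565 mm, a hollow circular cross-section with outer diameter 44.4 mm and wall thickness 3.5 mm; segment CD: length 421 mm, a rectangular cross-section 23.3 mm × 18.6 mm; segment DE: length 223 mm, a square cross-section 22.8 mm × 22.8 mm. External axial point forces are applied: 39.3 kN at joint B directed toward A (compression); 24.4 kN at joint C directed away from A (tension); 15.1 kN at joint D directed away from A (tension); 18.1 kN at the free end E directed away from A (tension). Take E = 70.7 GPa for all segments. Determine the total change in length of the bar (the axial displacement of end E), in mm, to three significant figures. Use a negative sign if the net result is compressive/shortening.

Internal axial forces (sectioning from the free end, tension +): N_DE = 18.1 kN, N_CD = 33.2 kN, N_BC = 57.6 kN, N_AB = 18.3 kN.
A_AB = 876.2 mm².
A_BC = 449.7 mm².
A_CD = 433.4 mm².
A_DE = 519.8 mm².
δ_AB = 18300·498/(876.2·70700) = 0.1471 mm
δ_BC = 57600·565/(449.7·70700) = 1.024 mm
δ_CD = 33200·421/(433.4·70700) = 0.4562 mm
δ_DE = 18100·223/(519.8·70700) = 0.1098 mm
δ = Σδ_i = 1.737 mm.

1.74 mm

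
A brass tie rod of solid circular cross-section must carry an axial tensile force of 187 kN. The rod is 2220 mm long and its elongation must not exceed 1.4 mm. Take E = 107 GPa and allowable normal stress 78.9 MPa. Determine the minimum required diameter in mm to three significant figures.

59.4 mm

Required area A ≥ P/σ_allow = 187000/78.9 = 2370 mm².
For a solid circular section, d ≥ √(4A/π) = 54.93 mm.
Elongation limit: A ≥ PL/(Eδ_allow) = 187000·2220/(107000·1.4) = 2771 mm² ⇒ d ≥ 59.4 mm.
The elongation limit governs.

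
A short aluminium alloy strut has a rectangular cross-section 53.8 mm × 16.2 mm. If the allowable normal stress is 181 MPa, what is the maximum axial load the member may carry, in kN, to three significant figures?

A = 871.6 mm².
P_max = σ_allow · A = 181 · 871.6 = 157800 N = 157.8 kN.

158 kN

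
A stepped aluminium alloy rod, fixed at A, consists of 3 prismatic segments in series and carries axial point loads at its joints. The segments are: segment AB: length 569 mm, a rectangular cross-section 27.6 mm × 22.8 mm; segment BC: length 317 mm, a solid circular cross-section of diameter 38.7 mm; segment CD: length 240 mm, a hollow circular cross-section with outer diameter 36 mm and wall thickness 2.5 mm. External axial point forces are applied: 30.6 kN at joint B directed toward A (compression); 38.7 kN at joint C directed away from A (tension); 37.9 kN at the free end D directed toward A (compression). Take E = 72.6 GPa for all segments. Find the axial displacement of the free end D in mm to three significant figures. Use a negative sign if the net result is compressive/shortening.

-0.844 mm

Internal axial forces (sectioning from the free end, tension +): N_CD = -37.9 kN, N_BC = 0.8 kN, N_AB = -29.8 kN.
A_AB = 629.3 mm².
A_BC = 1176 mm².
A_CD = 263.1 mm².
δ_AB = -29800·569/(629.3·72600) = -0.3711 mm
δ_BC = 800·317/(1176·72600) = 0.00297 mm
δ_CD = -37900·240/(263.1·72600) = -0.4762 mm
δ = Σδ_i = -0.8444 mm.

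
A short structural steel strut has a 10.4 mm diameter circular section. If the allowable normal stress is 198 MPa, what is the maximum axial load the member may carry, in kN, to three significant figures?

A = 84.95 mm².
P_max = σ_allow · A = 198 · 84.95 = 16820 N = 16.82 kN.

16.8 kN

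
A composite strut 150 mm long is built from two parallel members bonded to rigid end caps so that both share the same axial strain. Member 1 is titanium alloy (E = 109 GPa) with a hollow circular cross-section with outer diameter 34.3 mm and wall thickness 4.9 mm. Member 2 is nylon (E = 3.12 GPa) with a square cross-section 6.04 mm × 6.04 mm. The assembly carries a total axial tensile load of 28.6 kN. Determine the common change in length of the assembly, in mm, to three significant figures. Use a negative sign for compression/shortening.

0.0868 mm

A_1 = 452.6 mm².
A_2 = 36.48 mm².
Equal strain + equilibrium ⇒ each member carries load in proportion to AE: A₁E₁ = 49330000 N, A₂E₂ = 113800 N, ΣAE = 49440000 N.
δ = PL/ΣAE = 28600·150/49440000 = 0.08676 mm.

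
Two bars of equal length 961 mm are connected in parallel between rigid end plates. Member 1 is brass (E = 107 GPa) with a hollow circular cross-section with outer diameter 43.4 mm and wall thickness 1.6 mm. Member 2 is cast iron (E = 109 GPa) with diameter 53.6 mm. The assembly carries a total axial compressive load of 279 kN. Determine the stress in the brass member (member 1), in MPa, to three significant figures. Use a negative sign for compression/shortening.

-111 MPa

A_1 = 210.1 mm².
A_2 = 2256 mm².
Equal strain + equilibrium ⇒ each member carries load in proportion to AE: A₁E₁ = 22480000 N, A₂E₂ = 245900000 N, ΣAE = 268400000 N.
σ₁ = P·E₁/ΣAE = -279000·107000/268400000 = -111.2 MPa.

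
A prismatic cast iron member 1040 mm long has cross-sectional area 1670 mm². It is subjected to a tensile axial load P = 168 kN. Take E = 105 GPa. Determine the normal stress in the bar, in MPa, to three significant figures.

σ = N/A = 168000/1670 = 100.6 MPa.

101 MPa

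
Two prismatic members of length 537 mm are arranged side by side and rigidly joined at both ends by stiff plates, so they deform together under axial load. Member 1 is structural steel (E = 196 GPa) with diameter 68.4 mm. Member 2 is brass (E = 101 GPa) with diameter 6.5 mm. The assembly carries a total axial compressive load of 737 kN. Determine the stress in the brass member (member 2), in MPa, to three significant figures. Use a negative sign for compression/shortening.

A_1 = 3675 mm².
A_2 = 33.18 mm².
Equal strain + equilibrium ⇒ each member carries load in proportion to AE: A₁E₁ = 720200000 N, A₂E₂ = 3351000 N, ΣAE = 723600000 N.
σ₂ = P·E₂/ΣAE = -737000·101000/723600000 = -102.9 MPa.

-103 MPa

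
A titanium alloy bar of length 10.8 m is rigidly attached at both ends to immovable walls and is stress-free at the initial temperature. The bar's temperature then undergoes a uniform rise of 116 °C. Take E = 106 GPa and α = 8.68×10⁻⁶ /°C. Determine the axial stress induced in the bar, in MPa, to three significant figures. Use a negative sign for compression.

Free thermal expansion αLΔT = 8.68e-6 · 10800 · 116 = 10.87 mm.
The walls impose strain ε = −(10.87)/10800 = -1.0069e-03; σ = Eε = 106000 · -1.0069e-03 = -106.7 MPa.

-107 MPa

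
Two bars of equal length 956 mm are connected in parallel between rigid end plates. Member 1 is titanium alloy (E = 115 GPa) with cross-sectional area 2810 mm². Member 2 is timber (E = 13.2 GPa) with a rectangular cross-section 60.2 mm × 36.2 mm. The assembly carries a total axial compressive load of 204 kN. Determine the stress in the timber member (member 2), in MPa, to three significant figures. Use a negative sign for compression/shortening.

A_2 = 2179 mm².
Equal strain + equilibrium ⇒ each member carries load in proportion to AE: A₁E₁ = 323200000 N, A₂E₂ = 28770000 N, ΣAE = 351900000 N.
σ₂ = P·E₂/ΣAE = -204000·13200/351900000 = -7.652 MPa.

-7.65 MPa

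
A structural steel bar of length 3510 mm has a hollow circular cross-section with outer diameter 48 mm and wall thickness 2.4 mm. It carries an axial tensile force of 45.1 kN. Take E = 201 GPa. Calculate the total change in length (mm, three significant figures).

2.29 mm

A = 343.8 mm².
δ_mech = NL/(AE) = 45100·3510/(343.8·201000) = 2.291 mm.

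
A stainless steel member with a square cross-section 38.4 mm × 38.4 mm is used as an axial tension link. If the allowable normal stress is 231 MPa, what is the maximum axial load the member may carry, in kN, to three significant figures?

341 kN

A = 1475 mm².
P_max = σ_allow · A = 231 · 1475 = 340600 N = 340.6 kN.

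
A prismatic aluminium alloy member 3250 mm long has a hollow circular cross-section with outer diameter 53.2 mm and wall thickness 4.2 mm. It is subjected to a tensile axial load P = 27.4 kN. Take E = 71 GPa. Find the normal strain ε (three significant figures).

A = 646.5 mm².
σ = N/A = 42.38 MPa; ε = σ/E = 42.38/71000 = 5.969e-04.

5.97e-04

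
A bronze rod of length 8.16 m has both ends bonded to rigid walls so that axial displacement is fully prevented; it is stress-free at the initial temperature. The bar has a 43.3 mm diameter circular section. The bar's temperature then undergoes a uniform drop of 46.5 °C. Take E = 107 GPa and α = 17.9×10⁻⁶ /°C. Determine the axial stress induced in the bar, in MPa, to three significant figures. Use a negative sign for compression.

Free thermal expansion αLΔT = 17.9e-6 · 8160 · -46.5 = -6.792 mm.
The walls impose strain ε = −(-6.792)/8160 = 8.3235e-04; σ = Eε = 107000 · 8.3235e-04 = 89.06 MPa.

89.1 MPa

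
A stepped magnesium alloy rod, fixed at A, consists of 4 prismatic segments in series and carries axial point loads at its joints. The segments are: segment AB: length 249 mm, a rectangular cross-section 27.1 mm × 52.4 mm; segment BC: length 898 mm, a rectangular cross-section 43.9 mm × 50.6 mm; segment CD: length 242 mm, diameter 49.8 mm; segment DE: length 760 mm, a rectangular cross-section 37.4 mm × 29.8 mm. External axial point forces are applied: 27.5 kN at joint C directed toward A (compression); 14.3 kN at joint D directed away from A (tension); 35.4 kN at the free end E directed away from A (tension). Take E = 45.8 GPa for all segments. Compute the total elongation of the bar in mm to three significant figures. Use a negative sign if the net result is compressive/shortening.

0.943 mm

Internal axial forces (sectioning from the free end, tension +): N_DE = 35.4 kN, N_CD = 49.7 kN, N_BC = 22.2 kN, N_AB = 22.2 kN.
A_AB = 1420 mm².
A_BC = 2221 mm².
A_CD = 1948 mm².
A_DE = 1115 mm².
δ_AB = 22200·249/(1420·45800) = 0.08499 mm
δ_BC = 22200·898/(2221·45800) = 0.196 mm
δ_CD = 49700·242/(1948·45800) = 0.1348 mm
δ_DE = 35400·760/(1115·45800) = 0.5271 mm
δ = Σδ_i = 0.9428 mm.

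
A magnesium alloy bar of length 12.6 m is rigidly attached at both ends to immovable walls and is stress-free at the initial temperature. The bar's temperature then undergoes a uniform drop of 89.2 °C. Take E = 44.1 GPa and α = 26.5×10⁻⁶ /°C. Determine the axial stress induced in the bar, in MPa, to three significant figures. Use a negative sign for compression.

104 MPa

Free thermal expansion αLΔT = 26.5e-6 · 12600 · -89.2 = -29.78 mm.
The walls impose strain ε = −(-29.78)/12600 = 2.3638e-03; σ = Eε = 44100 · 2.3638e-03 = 104.2 MPa.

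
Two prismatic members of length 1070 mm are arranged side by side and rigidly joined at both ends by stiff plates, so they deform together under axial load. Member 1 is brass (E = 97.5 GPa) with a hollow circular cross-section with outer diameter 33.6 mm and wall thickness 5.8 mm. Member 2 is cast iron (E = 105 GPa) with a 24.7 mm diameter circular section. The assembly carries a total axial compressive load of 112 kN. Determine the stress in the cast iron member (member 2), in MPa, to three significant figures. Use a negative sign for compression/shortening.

-118 MPa

A_1 = 506.6 mm².
A_2 = 479.2 mm².
Equal strain + equilibrium ⇒ each member carries load in proportion to AE: A₁E₁ = 49390000 N, A₂E₂ = 50310000 N, ΣAE = 99700000 N.
σ₂ = P·E₂/ΣAE = -112000·105000/99700000 = -118 MPa.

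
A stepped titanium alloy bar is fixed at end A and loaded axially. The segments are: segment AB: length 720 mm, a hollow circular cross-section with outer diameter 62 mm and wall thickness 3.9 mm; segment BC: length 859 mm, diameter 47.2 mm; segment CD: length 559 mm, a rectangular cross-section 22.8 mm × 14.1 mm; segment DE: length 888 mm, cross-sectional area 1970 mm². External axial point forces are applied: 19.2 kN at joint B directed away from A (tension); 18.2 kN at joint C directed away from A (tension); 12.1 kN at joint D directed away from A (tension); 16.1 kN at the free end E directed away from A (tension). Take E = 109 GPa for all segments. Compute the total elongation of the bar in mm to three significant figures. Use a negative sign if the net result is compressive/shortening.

Internal axial forces (sectioning from the free end, tension +): N_DE = 16.1 kN, N_CD = 28.2 kN, N_BC = 46.4 kN, N_AB = 65.6 kN.
A_AB = 711.9 mm².
A_BC = 1750 mm².
A_CD = 321.5 mm².
δ_AB = 65600·720/(711.9·109000) = 0.6087 mm
δ_BC = 46400·859/(1750·109000) = 0.209 mm
δ_CD = 28200·559/(321.5·109000) = 0.4499 mm
δ_DE = 16100·888/(1970·109000) = 0.06658 mm
δ = Σδ_i = 1.334 mm.

1.33 mm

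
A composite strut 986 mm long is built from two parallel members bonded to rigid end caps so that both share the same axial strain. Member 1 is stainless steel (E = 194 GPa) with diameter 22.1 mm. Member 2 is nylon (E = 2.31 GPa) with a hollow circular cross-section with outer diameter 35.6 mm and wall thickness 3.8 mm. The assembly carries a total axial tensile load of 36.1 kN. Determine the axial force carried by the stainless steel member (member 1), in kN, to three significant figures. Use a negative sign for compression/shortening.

35.7 kN

A_1 = 383.6 mm².
A_2 = 379.6 mm².
Equal strain + equilibrium ⇒ each member carries load in proportion to AE: A₁E₁ = 74420000 N, A₂E₂ = 876900 N, ΣAE = 75290000 N.
F₁ = P·A₁E₁/ΣAE = 36100·74420000/75290000 = 35680 N.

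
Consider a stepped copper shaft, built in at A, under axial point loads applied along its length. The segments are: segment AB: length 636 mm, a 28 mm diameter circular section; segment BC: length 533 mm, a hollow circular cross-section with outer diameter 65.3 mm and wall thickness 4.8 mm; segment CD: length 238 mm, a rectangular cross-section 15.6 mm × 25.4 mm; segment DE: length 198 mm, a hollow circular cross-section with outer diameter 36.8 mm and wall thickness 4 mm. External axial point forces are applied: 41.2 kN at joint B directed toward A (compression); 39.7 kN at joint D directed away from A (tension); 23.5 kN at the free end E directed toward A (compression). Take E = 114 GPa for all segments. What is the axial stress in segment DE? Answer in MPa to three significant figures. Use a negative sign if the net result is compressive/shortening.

-57.0 MPa

Internal axial forces (sectioning from the free end, tension +): N_DE = -23.5 kN, N_CD = 16.2 kN, N_BC = 16.2 kN, N_AB = -25 kN.
A_DE = 412.2 mm².
σ_DE = N_DE/A_DE = -23500/412.2 = -57.01 MPa.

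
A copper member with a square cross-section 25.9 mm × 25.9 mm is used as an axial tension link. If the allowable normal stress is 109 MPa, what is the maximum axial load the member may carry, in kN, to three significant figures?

73.1 kN

A = 670.8 mm².
P_max = σ_allow · A = 109 · 670.8 = 73120 N = 73.12 kN.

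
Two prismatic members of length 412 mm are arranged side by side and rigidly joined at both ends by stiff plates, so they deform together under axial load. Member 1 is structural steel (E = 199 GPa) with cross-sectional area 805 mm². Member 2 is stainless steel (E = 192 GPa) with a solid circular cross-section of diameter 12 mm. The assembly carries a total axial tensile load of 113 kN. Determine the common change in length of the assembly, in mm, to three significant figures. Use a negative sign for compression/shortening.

0.256 mm

A_2 = 113.1 mm².
Equal strain + equilibrium ⇒ each member carries load in proportion to AE: A₁E₁ = 160200000 N, A₂E₂ = 21710000 N, ΣAE = 181900000 N.
δ = PL/ΣAE = 113000·412/181900000 = 0.2559 mm.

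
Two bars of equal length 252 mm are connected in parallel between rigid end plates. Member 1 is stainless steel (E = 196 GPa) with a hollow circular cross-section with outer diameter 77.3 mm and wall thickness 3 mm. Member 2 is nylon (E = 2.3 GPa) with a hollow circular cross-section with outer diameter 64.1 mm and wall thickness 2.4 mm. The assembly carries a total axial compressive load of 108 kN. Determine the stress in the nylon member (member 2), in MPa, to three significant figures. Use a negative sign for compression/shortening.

A_1 = 700.3 mm².
A_2 = 465.2 mm².
Equal strain + equilibrium ⇒ each member carries load in proportion to AE: A₁E₁ = 137300000 N, A₂E₂ = 1070000 N, ΣAE = 138300000 N.
σ₂ = P·E₂/ΣAE = -108000·2300/138300000 = -1.796 MPa.

-1.80 MPa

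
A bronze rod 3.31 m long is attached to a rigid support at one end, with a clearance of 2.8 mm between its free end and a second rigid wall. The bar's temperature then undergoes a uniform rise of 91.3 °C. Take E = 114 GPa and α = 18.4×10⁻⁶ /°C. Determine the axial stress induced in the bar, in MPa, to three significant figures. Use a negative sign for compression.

-95.1 MPa

Free thermal expansion αLΔT = 18.4e-6 · 3310 · 91.3 = 5.561 mm.
The walls engage after the gap closes; constrained expansion = 5.561 − 2.8 = 2.761 mm.
The walls impose strain ε = −(2.761)/3310 = -8.3400e-04; σ = Eε = 114000 · -8.3400e-04 = -95.08 MPa.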